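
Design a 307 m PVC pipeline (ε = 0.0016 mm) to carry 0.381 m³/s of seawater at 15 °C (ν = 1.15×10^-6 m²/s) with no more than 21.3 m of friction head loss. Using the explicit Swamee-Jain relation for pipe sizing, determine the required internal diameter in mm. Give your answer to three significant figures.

D ≈ 288 mm

Swamee-Jain (Type III): D = 0.66·[ε^1.25·(LQ²/(gh_f))^4.75 + ν·Q^9.4·(L/(gh_f))^5.2]^0.04
LQ²/(gh_f) = 0.2133; L/(gh_f) = 1.469
Term 1 = ε^1.25·(…)^4.75 = 3.69×10^-11; Term 2 = ν·Q^9.4·(…)^5.2 = 9.78×10^-10
D = 0.66·(3.69×10^-11 + 9.78×10^-10)^0.04 = 0.2883 m = 288 mm
Check: V = 5.84 m/s, Re = 1.46×10^6, f = 0.01107, h_f = 20.5 m ≈ 21.3 m ✓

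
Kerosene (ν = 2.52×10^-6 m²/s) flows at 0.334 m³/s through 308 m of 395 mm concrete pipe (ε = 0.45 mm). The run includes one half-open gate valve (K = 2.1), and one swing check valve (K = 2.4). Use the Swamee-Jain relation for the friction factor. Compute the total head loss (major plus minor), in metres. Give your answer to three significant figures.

V = 4Q/(πD²) = 2.726 m/s; V²/2g = 0.3786 m
Re = 4.27×10^5, ε/D = 0.00114 → f = 0.02104 (Swamee-Jain)
Major: h_f = f(L/D)·V²/2g = 0.02104·779.7·0.3786 = 6.211 m
Minor: ΣK = 4.50; h_m = ΣK·V²/2g = 1.704 m
Total H_L = 6.211 + 1.704 = 7.915 m

H_L ≈ 7.91 m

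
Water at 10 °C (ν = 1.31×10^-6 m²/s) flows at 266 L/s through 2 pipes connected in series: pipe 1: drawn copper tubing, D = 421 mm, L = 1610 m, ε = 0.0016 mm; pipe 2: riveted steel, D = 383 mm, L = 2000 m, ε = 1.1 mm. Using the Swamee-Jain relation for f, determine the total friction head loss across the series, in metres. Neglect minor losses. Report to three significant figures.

H ≈ 46.1 m

Pipe 1: V = 1.911 m/s, Re = 6.14×10^5, ε/D = 3.80×10^-6, f = 0.01269, h_1 = f(L/D)V²/2g = 9.033 m
Pipe 2: V = 2.309 m/s, Re = 6.75×10^5, ε/D = 0.00287, f = 0.02615, h_2 = f(L/D)V²/2g = 37.10 m
Series → Q common, losses add: H = Σh = 46.13 m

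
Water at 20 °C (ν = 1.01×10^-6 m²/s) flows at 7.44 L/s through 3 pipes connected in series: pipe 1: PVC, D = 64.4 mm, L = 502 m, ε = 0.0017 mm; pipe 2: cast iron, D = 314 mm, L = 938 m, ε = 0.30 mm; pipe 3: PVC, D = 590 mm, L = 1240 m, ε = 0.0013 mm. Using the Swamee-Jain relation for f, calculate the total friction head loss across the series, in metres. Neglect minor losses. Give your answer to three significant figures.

Pipe 1: V = 2.284 m/s, Re = 1.46×10^5, ε/D = 2.64×10^-5, f = 0.01674, h_1 = f(L/D)V²/2g = 34.69 m
Pipe 2: V = 0.09608 m/s, Re = 2.99×10^4, ε/D = 9.55×10^-4, f = 0.02604, h_2 = f(L/D)V²/2g = 0.03659 m
Pipe 3: V = 0.02721 m/s, Re = 1.59×10^4, ε/D = 2.20×10^-6, f = 0.02737, h_3 = f(L/D)V²/2g = 0.002172 m
Series → Q common, losses add: H = Σh = 34.73 m

H ≈ 34.7 m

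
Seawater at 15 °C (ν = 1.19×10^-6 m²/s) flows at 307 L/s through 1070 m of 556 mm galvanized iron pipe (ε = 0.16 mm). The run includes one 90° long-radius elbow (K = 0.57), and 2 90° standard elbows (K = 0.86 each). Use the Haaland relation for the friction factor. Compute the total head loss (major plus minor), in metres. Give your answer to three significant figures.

H_L ≈ 2.68 m

V = 4Q/(πD²) = 1.264 m/s; V²/2g = 0.08149 m
Re = 5.91×10^5, ε/D = 2.88×10^-4 → f = 0.01589 (Haaland)
Major: h_f = f(L/D)·V²/2g = 0.01589·1924·0.08149 = 2.492 m
Minor: ΣK = 2.29; h_m = ΣK·V²/2g = 0.1866 m
Total H_L = 2.492 + 0.1866 = 2.678 m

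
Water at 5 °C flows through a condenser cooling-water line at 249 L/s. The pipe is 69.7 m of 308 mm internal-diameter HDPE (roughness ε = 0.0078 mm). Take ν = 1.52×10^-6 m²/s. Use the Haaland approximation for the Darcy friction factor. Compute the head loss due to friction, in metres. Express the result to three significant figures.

V = 4Q/(πD²) = 4·0.249/(π·0.308²) = 3.342 m/s
Re = VD/ν = 3.342·0.308/1.52×10^-6 = 6.77×10^5 → turbulent
ε/D = 0.0078/308 = 2.53×10^-5
Haaland: f = 0.01275
h_f = f(L/D)V²/(2g) = 0.01275·(69.7/0.308)·3.342²/(2·9.81) = 1.643 m

h_f ≈ 1.64 m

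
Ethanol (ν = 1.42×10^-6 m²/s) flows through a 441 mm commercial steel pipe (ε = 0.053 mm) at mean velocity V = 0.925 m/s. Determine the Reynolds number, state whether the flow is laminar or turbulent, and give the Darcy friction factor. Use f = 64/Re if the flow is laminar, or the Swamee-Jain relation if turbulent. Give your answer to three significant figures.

Re ≈ 2.87×10^5; turbulent; f ≈ 0.0157

Re = VD/ν = 0.9250·0.441/1.42×10^-6 = 2.87×10^5
Re > 4000 → turbulent; ε/D = 1.20×10^-4
Swamee-Jain: f = 0.01572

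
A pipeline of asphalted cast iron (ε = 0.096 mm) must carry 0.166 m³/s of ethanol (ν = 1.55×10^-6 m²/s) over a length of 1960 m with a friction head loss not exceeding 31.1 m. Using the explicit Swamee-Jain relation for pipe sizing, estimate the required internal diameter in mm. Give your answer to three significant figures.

D ≈ 304 mm

Swamee-Jain (Type III): D = 0.66·[ε^1.25·(LQ²/(gh_f))^4.75 + ν·Q^9.4·(L/(gh_f))^5.2]^0.04
LQ²/(gh_f) = 0.1770; L/(gh_f) = 6.424
Term 1 = ε^1.25·(…)^4.75 = 2.55×10^-9; Term 2 = ν·Q^9.4·(…)^5.2 = 1.15×10^-9
D = 0.66·(2.55×10^-9 + 1.15×10^-9)^0.04 = 0.3036 m = 304 mm
Check: V = 2.29 m/s, Re = 4.49×10^5, f = 0.01662, h_f = 28.8 m ≈ 31.1 m ✓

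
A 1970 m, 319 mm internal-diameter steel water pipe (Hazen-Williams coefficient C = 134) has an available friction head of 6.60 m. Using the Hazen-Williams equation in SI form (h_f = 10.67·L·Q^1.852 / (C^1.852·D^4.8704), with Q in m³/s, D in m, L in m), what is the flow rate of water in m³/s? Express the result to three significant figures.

Q ≈ 0.0852 m³/s

Rearranging: Q = [h_f·C^1.852·D^4.8704 / (10.67·L)]^(1/1.852)
Q = [6.60·134^1.852·0.319^4.8704 / (10.67·1970)]^0.540 = 0.08524 m³/s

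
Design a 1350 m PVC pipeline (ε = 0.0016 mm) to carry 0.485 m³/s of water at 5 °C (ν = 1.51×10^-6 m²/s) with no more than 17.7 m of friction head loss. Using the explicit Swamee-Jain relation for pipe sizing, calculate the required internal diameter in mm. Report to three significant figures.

D ≈ 451 mm

Swamee-Jain (Type III): D = 0.66·[ε^1.25·(LQ²/(gh_f))^4.75 + ν·Q^9.4·(L/(gh_f))^5.2]^0.04
LQ²/(gh_f) = 1.829; L/(gh_f) = 7.775
Term 1 = ε^1.25·(…)^4.75 = 1.00×10^-6; Term 2 = ν·Q^9.4·(…)^5.2 = 7.19×10^-5
D = 0.66·(1.00×10^-6 + 7.19×10^-5)^0.04 = 0.4509 m = 451 mm
Check: V = 3.04 m/s, Re = 9.07×10^5, f = 0.01188, h_f = 16.7 m ≈ 17.7 m ✓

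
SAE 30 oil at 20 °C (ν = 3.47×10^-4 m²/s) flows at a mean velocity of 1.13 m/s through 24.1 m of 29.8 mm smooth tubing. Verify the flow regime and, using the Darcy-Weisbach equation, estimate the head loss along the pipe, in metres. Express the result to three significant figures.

h_f ≈ 34.7 m

Re = VD/ν = 1.13·0.02980/3.47×10^-4 = 97.0 → laminar (Re < 2300)
f = 64/Re = 0.6595
h_f = f(L/D)V²/(2g) = 0.6595·(24.1/0.02980)·1.13²/(2·9.81) = 34.71 m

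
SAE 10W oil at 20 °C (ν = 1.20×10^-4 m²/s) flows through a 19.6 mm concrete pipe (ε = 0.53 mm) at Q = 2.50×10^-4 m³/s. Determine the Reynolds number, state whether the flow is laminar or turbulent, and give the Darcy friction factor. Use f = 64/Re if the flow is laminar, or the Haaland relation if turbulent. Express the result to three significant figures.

Re ≈ 135; laminar; f = 64/Re ≈ 0.473

V = 4Q/(πD²) = 0.8286 m/s
Re = VD/ν = 0.8286·0.0196/1.20×10^-4 = 135
Re < 2300 → laminar → f = 64/Re = 0.4729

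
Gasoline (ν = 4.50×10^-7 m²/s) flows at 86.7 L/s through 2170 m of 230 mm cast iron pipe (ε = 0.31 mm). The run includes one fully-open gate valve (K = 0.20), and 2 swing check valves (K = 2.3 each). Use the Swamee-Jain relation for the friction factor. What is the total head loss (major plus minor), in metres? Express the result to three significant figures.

V = 4Q/(πD²) = 2.087 m/s; V²/2g = 0.2219 m
Re = 1.07×10^6, ε/D = 0.00135 → f = 0.02145 (Swamee-Jain)
Major: h_f = f(L/D)·V²/2g = 0.02145·9435·0.2219 = 44.93 m
Minor: ΣK = 4.80; h_m = ΣK·V²/2g = 1.065 m
Total H_L = 44.93 + 1.065 = 45.99 m

H_L ≈ 46.0 m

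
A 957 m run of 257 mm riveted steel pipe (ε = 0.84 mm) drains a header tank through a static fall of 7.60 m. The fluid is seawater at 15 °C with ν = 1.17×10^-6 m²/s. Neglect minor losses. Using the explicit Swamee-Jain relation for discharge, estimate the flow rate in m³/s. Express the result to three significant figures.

Swamee-Jain (Type II): Q = -0.965·√(gD⁵h_f/L)·ln[ε/(3.7D) + √(3.17ν²L/(gD³h_f))]
√(gD⁵h_f/L) = √(9.81·0.257⁵·7.60/957) = 0.009346
ε/(3.7D) = 8.83×10^-4; √(3.17ν²L/(gD³h_f)) = 5.73×10^-5
Q = -0.965·0.009346·ln(9.407×10^-4) = 0.06285 m³/s
Check: V = 1.21 m/s, Re = 2.66×10^5, f = 0.02744, h_f = 7.65 m ≈ 7.60 m ✓

Q ≈ 0.0629 m³/s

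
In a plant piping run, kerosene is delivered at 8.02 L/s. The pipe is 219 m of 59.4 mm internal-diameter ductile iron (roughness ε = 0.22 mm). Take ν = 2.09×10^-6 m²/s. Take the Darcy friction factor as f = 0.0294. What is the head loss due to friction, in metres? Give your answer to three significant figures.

h_f ≈ 46.3 m

V = 4Q/(πD²) = 4·0.00802/(π·0.0594²) = 2.894 m/s
h_f = f(L/D)V²/(2g) = 0.02940·(219/0.0594)·2.894²/(2·9.81) = 46.27 m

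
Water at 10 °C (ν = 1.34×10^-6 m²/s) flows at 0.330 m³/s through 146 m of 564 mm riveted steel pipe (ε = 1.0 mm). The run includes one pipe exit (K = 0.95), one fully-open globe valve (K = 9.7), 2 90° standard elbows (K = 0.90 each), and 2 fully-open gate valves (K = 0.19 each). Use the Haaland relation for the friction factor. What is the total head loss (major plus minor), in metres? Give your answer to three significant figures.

V = 4Q/(πD²) = 1.321 m/s; V²/2g = 0.08893 m
Re = 5.56×10^5, ε/D = 0.00177 → f = 0.02305 (Haaland)
Major: h_f = f(L/D)·V²/2g = 0.02305·258.9·0.08893 = 0.5306 m
Minor: ΣK = 12.8; h_m = ΣK·V²/2g = 1.141 m
Total H_L = 0.5306 + 1.141 = 1.672 m

H_L ≈ 1.67 m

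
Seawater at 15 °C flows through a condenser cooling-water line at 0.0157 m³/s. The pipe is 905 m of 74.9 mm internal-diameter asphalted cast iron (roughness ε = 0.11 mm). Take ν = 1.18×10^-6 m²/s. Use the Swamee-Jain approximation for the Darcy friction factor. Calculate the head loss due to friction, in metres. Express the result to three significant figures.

h_f ≈ 178 m

V = 4Q/(πD²) = 4·0.0157/(π·0.0749²) = 3.563 m/s
Re = VD/ν = 3.563·0.0749/1.18×10^-6 = 2.26×10^5 → turbulent
ε/D = 0.11/74.9 = 0.00147
Swamee-Jain: f = 0.02275
h_f = f(L/D)V²/(2g) = 0.02275·(905/0.0749)·3.563²/(2·9.81) = 177.9 m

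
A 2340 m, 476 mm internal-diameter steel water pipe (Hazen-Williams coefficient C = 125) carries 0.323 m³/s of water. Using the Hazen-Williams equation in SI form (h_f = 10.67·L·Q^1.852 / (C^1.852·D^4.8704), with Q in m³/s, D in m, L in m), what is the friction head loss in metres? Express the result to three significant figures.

h_f = 10.67·2340·0.323^1.852 / (125^1.852·0.476^4.8704) = 14.97 m

h_f ≈ 15.0 m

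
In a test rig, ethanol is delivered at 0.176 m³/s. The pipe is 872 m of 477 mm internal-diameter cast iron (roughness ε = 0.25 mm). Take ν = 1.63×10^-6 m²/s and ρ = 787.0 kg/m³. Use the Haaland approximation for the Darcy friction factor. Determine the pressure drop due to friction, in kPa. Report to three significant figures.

Δp ≈ 12.7 kPa

V = 4Q/(πD²) = 4·0.176/(π·0.477²) = 0.9849 m/s
Re = VD/ν = 0.9849·0.477/1.63×10^-6 = 2.88×10^5 → turbulent
ε/D = 0.25/477 = 5.24×10^-4
Haaland: f = 0.01826
h_f = f(L/D)V²/(2g) = 0.01826·(872/0.477)·0.9849²/(2·9.81) = 1.650 m
Δp = ρg·h_f = 787.0·9.81·1.650 = 12.74 kPa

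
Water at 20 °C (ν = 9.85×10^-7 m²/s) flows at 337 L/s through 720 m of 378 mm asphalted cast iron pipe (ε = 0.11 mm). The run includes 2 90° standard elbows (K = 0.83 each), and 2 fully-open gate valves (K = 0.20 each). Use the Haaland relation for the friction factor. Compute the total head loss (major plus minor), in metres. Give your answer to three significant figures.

V = 4Q/(πD²) = 3.003 m/s; V²/2g = 0.4596 m
Re = 1.15×10^6, ε/D = 2.91×10^-4 → f = 0.01544 (Haaland)
Major: h_f = f(L/D)·V²/2g = 0.01544·1905·0.4596 = 13.52 m
Minor: ΣK = 2.06; h_m = ΣK·V²/2g = 0.9468 m
Total H_L = 13.52 + 0.9468 = 14.46 m

H_L ≈ 14.5 m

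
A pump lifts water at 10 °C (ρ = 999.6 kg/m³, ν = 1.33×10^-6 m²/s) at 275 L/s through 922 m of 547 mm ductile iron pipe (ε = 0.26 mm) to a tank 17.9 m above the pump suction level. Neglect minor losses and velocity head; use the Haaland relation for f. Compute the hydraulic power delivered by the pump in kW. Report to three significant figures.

V = 4Q/(πD²) = 1.170 m/s; Re = 4.81×10^5; ε/D = 4.75×10^-4; f = 0.01745
h_f = f(L/D)V²/2g = 2.053 m
Total head H = z + h_f = 17.9 + 2.053 = 19.95 m
P_hyd = ρgQH = 999.6·9.81·0.275·19.95 = 53.81 kW

P_hyd ≈ 53.8 kW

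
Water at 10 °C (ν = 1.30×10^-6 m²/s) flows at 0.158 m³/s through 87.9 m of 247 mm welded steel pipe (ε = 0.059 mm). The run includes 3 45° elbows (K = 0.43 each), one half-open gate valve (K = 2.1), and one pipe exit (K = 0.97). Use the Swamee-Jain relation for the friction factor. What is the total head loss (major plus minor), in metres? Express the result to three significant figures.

V = 4Q/(πD²) = 3.297 m/s; V²/2g = 0.5542 m
Re = 6.27×10^5, ε/D = 2.39×10^-4 → f = 0.01560 (Swamee-Jain)
Major: h_f = f(L/D)·V²/2g = 0.01560·355.9·0.5542 = 3.077 m
Minor: ΣK = 4.36; h_m = ΣK·V²/2g = 2.416 m
Total H_L = 3.077 + 2.416 = 5.493 m

H_L ≈ 5.49 m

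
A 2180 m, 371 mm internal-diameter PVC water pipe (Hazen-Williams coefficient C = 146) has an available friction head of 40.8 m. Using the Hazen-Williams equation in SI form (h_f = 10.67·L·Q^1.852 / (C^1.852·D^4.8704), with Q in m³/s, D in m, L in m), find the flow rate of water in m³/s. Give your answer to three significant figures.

Q ≈ 0.350 m³/s

Rearranging: Q = [h_f·C^1.852·D^4.8704 / (10.67·L)]^(1/1.852)
Q = [40.8·146^1.852·0.371^4.8704 / (10.67·2180)]^0.540 = 0.3498 m³/s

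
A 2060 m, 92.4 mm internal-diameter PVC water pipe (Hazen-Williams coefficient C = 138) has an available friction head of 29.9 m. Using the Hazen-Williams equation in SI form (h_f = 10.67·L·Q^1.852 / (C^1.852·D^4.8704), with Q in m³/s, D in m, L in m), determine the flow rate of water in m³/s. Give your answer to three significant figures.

Rearranging: Q = [h_f·C^1.852·D^4.8704 / (10.67·L)]^(1/1.852)
Q = [29.9·138^1.852·0.0924^4.8704 / (10.67·2060)]^0.540 = 0.007449 m³/s

Q ≈ 0.00745 m³/s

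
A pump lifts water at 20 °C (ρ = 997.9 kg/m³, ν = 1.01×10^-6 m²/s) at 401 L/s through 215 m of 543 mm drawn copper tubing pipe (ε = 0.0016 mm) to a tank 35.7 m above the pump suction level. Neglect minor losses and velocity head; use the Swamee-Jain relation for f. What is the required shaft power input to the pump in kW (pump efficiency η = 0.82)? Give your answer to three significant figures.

P_shaft ≈ 174 kW

V = 4Q/(πD²) = 1.732 m/s; Re = 9.31×10^5; ε/D = 2.95×10^-6; f = 0.01182
h_f = f(L/D)V²/2g = 0.7152 m
Total head H = z + h_f = 35.7 + 0.7152 = 36.42 m
P_hyd = ρgQH = 997.9·9.81·0.401·36.42 = 142.9 kW
P_shaft = P_hyd/η = 142.9/0.82 = 174.3 kW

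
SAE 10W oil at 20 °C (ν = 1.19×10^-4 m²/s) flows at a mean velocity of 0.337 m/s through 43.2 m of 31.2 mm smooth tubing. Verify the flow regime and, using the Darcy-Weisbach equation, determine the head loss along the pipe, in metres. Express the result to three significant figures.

Re = VD/ν = 0.337·0.03120/1.19×10^-4 = 88.4 → laminar (Re < 2300)
f = 64/Re = 0.7243
h_f = f(L/D)V²/(2g) = 0.7243·(43.2/0.03120)·0.337²/(2·9.81) = 5.805 m

h_f ≈ 5.81 m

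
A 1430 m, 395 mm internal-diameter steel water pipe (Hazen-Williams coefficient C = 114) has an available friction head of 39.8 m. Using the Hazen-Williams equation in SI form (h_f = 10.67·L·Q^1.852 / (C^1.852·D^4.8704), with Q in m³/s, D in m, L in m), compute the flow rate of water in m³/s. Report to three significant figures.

Q ≈ 0.399 m³/s

Rearranging: Q = [h_f·C^1.852·D^4.8704 / (10.67·L)]^(1/1.852)
Q = [39.8·114^1.852·0.395^4.8704 / (10.67·1430)]^0.540 = 0.3990 m³/s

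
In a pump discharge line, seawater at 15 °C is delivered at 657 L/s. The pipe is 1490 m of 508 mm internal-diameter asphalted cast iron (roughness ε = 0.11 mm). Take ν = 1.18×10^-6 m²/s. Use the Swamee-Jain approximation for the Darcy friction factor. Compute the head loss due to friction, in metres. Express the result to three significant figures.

V = 4Q/(πD²) = 4·0.657/(π·0.508²) = 3.242 m/s
Re = VD/ν = 3.242·0.508/1.18×10^-6 = 1.40×10^6 → turbulent
ε/D = 0.11/508 = 2.17×10^-4
Swamee-Jain: f = 0.01471
h_f = f(L/D)V²/(2g) = 0.01471·(1490/0.508)·3.242²/(2·9.81) = 23.11 m

h_f ≈ 23.1 m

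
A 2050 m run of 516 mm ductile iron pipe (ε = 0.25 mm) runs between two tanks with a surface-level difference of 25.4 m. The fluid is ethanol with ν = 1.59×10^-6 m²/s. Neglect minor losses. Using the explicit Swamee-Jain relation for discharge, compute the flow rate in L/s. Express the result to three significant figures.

Q ≈ 565 L/s

Swamee-Jain (Type II): Q = -0.965·√(gD⁵h_f/L)·ln[ε/(3.7D) + √(3.17ν²L/(gD³h_f))]
√(gD⁵h_f/L) = √(9.81·0.516⁵·25.4/2050) = 0.06668
ε/(3.7D) = 1.31×10^-4; √(3.17ν²L/(gD³h_f)) = 2.19×10^-5
Q = -0.965·0.06668·ln(1.529×10^-4) = 0.5654 m³/s
Check: V = 2.70 m/s, Re = 8.77×10^5, f = 0.01727, h_f = 25.6 m ≈ 25.4 m ✓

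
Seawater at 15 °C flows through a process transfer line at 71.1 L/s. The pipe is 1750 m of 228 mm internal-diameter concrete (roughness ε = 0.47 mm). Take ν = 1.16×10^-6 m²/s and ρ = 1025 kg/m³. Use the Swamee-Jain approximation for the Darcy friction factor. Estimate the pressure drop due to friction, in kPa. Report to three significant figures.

Δp ≈ 289 kPa

V = 4Q/(πD²) = 4·0.0711/(π·0.228²) = 1.741 m/s
Re = VD/ν = 1.741·0.228/1.16×10^-6 = 3.42×10^5 → turbulent
ε/D = 0.47/228 = 0.00206
Swamee-Jain: f = 0.02427
h_f = f(L/D)V²/(2g) = 0.02427·(1750/0.228)·1.741²/(2·9.81) = 28.79 m
Δp = ρg·h_f = 1025·9.81·28.79 = 289.5 kPa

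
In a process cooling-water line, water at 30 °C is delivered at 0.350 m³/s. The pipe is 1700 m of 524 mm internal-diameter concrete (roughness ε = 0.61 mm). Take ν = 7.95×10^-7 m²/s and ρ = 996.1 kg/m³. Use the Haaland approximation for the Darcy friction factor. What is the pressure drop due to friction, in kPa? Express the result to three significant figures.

Δp ≈ 87.9 kPa

V = 4Q/(πD²) = 4·0.350/(π·0.524²) = 1.623 m/s
Re = VD/ν = 1.623·0.524/7.95×10^-7 = 1.07×10^6 → turbulent
ε/D = 0.61/524 = 0.00116
Haaland: f = 0.02065
h_f = f(L/D)V²/(2g) = 0.02065·(1700/0.524)·1.623²/(2·9.81) = 8.993 m
Δp = ρg·h_f = 996.1·9.81·8.993 = 87.88 kPa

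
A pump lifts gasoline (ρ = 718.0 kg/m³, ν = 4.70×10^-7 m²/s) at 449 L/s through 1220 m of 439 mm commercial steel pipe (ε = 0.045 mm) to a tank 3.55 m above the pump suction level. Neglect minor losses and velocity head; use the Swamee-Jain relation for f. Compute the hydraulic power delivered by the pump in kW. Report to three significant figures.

V = 4Q/(πD²) = 2.966 m/s; Re = 2.77×10^6; ε/D = 1.03×10^-4; f = 0.01272
h_f = f(L/D)V²/2g = 15.85 m
Total head H = z + h_f = 3.55 + 15.85 = 19.40 m
P_hyd = ρgQH = 718.0·9.81·0.449·19.40 = 61.36 kW

P_hyd ≈ 61.4 kW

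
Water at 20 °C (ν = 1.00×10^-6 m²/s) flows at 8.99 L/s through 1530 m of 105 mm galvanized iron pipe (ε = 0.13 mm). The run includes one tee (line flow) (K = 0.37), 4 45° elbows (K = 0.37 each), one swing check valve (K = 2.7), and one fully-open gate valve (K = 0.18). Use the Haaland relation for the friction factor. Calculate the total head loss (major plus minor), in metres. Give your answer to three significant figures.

H_L ≈ 18.4 m

V = 4Q/(πD²) = 1.038 m/s; V²/2g = 0.05494 m
Re = 1.09×10^5, ε/D = 0.00124 → f = 0.02261 (Haaland)
Major: h_f = f(L/D)·V²/2g = 0.02261·14571·0.05494 = 18.10 m
Minor: ΣK = 4.73; h_m = ΣK·V²/2g = 0.2599 m
Total H_L = 18.10 + 0.2599 = 18.36 m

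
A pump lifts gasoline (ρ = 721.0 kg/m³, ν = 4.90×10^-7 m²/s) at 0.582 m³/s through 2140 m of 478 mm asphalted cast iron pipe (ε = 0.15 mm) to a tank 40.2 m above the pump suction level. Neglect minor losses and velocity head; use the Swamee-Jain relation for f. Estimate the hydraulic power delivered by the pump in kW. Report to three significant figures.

P_hyd ≈ 317 kW

V = 4Q/(πD²) = 3.243 m/s; Re = 3.16×10^6; ε/D = 3.14×10^-4; f = 0.01538
h_f = f(L/D)V²/2g = 36.91 m
Total head H = z + h_f = 40.2 + 36.91 = 77.11 m
P_hyd = ρgQH = 721.0·9.81·0.582·77.11 = 317.4 kW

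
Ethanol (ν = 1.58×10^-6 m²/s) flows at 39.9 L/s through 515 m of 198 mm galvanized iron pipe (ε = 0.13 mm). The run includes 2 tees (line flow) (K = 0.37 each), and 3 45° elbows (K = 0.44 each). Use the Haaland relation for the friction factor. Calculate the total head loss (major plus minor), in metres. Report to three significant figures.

H_L ≈ 4.57 m

V = 4Q/(πD²) = 1.296 m/s; V²/2g = 0.08559 m
Re = 1.62×10^5, ε/D = 6.57×10^-4 → f = 0.01974 (Haaland)
Major: h_f = f(L/D)·V²/2g = 0.01974·2601·0.08559 = 4.394 m
Minor: ΣK = 2.06; h_m = ΣK·V²/2g = 0.1763 m
Total H_L = 4.394 + 0.1763 = 4.571 m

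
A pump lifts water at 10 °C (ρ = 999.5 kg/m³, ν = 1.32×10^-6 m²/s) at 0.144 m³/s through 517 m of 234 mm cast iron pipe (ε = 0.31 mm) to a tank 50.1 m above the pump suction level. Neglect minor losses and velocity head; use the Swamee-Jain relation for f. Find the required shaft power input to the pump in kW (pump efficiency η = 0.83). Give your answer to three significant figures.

P_shaft ≈ 132 kW

V = 4Q/(πD²) = 3.348 m/s; Re = 5.94×10^5; ε/D = 0.00132; f = 0.02158
h_f = f(L/D)V²/2g = 27.24 m
Total head H = z + h_f = 50.1 + 27.24 = 77.34 m
P_hyd = ρgQH = 999.5·9.81·0.144·77.34 = 109.2 kW
P_shaft = P_hyd/η = 109.2/0.83 = 131.6 kW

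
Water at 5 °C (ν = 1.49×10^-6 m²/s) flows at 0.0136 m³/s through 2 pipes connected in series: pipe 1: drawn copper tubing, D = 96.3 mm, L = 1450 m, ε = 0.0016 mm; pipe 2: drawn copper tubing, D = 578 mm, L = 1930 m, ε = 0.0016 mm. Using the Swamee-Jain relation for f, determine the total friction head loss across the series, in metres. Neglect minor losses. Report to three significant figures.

H ≈ 46.3 m

Pipe 1: V = 1.867 m/s, Re = 1.21×10^5, ε/D = 1.66×10^-5, f = 0.01729, h_1 = f(L/D)V²/2g = 46.28 m
Pipe 2: V = 0.05183 m/s, Re = 2.01×10^4, ε/D = 2.77×10^-6, f = 0.02579, h_2 = f(L/D)V²/2g = 0.01179 m
Series → Q common, losses add: H = Σh = 46.29 m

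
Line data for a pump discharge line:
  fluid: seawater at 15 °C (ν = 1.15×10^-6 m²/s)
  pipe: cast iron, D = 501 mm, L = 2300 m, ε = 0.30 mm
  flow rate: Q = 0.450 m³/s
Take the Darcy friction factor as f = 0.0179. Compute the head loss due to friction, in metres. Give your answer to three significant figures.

h_f ≈ 21.8 m

V = 4Q/(πD²) = 4·0.450/(π·0.501²) = 2.283 m/s
h_f = f(L/D)V²/(2g) = 0.01790·(2300/0.501)·2.283²/(2·9.81) = 21.82 m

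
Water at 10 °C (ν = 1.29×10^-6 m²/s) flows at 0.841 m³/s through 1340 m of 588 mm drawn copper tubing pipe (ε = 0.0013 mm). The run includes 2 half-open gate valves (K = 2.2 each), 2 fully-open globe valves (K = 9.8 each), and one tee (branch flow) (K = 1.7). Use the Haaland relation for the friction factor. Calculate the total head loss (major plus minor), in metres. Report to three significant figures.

V = 4Q/(πD²) = 3.097 m/s; V²/2g = 0.4889 m
Re = 1.41×10^6, ε/D = 2.21×10^-6 → f = 0.01099 (Haaland)
Major: h_f = f(L/D)·V²/2g = 0.01099·2279·0.4889 = 12.24 m
Minor: ΣK = 25.7; h_m = ΣK·V²/2g = 12.56 m
Total H_L = 12.24 + 12.56 = 24.81 m

H_L ≈ 24.8 m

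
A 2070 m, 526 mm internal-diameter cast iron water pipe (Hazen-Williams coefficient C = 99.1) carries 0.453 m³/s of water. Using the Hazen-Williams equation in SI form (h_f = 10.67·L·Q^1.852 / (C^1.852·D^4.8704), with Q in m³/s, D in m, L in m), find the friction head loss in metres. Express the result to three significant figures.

h_f = 10.67·2070·0.453^1.852 / (99.1^1.852·0.526^4.8704) = 23.41 m

h_f ≈ 23.4 m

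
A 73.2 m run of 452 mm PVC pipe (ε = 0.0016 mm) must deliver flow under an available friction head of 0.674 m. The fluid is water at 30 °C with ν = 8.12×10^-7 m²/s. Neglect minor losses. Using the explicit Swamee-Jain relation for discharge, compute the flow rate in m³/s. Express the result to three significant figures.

Swamee-Jain (Type II): Q = -0.965·√(gD⁵h_f/L)·ln[ε/(3.7D) + √(3.17ν²L/(gD³h_f))]
√(gD⁵h_f/L) = √(9.81·0.452⁵·0.674/73.2) = 0.04128
ε/(3.7D) = 9.57×10^-7; √(3.17ν²L/(gD³h_f)) = 1.58×10^-5
Q = -0.965·0.04128·ln(1.679×10^-5) = 0.4380 m³/s
Check: V = 2.73 m/s, Re = 1.52×10^6, f = 0.01095, h_f = 0.673 m ≈ 0.674 m ✓

Q ≈ 0.438 m³/s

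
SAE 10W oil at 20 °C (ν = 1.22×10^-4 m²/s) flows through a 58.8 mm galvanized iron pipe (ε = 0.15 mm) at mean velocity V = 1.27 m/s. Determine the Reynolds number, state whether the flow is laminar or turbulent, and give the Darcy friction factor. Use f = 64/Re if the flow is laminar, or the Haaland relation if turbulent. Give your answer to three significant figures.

Re ≈ 612; laminar; f = 64/Re ≈ 0.105

Re = VD/ν = 1.270·0.0588/1.22×10^-4 = 612
Re < 2300 → laminar → f = 64/Re = 0.1046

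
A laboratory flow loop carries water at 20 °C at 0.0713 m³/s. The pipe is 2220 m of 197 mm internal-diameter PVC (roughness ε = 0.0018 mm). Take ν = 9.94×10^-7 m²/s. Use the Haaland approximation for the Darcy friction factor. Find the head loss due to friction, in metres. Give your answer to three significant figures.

V = 4Q/(πD²) = 4·0.0713/(π·0.197²) = 2.339 m/s
Re = VD/ν = 2.339·0.197/9.94×10^-7 = 4.64×10^5 → turbulent
ε/D = 0.0018/197 = 9.14×10^-6
Haaland: f = 0.01334
h_f = f(L/D)V²/(2g) = 0.01334·(2220/0.197)·2.339²/(2·9.81) = 41.92 m

h_f ≈ 41.9 m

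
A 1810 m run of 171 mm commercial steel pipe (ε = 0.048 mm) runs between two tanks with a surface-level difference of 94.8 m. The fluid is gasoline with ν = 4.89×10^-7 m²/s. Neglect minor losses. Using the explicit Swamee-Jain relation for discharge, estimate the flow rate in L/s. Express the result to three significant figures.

Q ≈ 77.6 L/s

Swamee-Jain (Type II): Q = -0.965·√(gD⁵h_f/L)·ln[ε/(3.7D) + √(3.17ν²L/(gD³h_f))]
√(gD⁵h_f/L) = √(9.81·0.171⁵·94.8/1810) = 0.008667
ε/(3.7D) = 7.59×10^-5; √(3.17ν²L/(gD³h_f)) = 1.72×10^-5
Q = -0.965·0.008667·ln(9.304×10^-5) = 0.07764 m³/s
Check: V = 3.38 m/s, Re = 1.18×10^6, f = 0.01547, h_f = 95.4 m ≈ 94.8 m ✓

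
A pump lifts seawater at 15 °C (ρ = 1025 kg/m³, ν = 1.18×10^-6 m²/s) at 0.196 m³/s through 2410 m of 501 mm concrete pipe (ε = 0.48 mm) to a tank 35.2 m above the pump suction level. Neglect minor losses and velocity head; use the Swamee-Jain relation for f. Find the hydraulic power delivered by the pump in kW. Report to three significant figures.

V = 4Q/(πD²) = 0.9942 m/s; Re = 4.22×10^5; ε/D = 9.58×10^-4; f = 0.02029
h_f = f(L/D)V²/2g = 4.916 m
Total head H = z + h_f = 35.2 + 4.916 = 40.12 m
P_hyd = ρgQH = 1025·9.81·0.196·40.12 = 79.06 kW

P_hyd ≈ 79.1 kW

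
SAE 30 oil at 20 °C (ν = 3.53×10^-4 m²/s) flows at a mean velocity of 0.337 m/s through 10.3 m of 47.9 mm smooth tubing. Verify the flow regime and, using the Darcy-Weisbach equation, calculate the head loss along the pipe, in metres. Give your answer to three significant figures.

Re = VD/ν = 0.337·0.04790/3.53×10^-4 = 45.7 → laminar (Re < 2300)
f = 64/Re = 1.400
h_f = f(L/D)V²/(2g) = 1.400·(10.3/0.04790)·0.337²/(2·9.81) = 1.742 m

h_f ≈ 1.74 m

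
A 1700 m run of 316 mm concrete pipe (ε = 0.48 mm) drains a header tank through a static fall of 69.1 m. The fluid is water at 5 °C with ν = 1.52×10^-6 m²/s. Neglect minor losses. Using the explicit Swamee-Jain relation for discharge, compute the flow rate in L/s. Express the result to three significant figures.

Swamee-Jain (Type II): Q = -0.965·√(gD⁵h_f/L)·ln[ε/(3.7D) + √(3.17ν²L/(gD³h_f))]
√(gD⁵h_f/L) = √(9.81·0.316⁵·69.1/1700) = 0.03545
ε/(3.7D) = 4.11×10^-4; √(3.17ν²L/(gD³h_f)) = 2.41×10^-5
Q = -0.965·0.03545·ln(4.347×10^-4) = 0.2648 m³/s
Check: V = 3.38 m/s, Re = 7.02×10^5, f = 0.02222, h_f = 69.4 m ≈ 69.1 m ✓

Q ≈ 265 L/s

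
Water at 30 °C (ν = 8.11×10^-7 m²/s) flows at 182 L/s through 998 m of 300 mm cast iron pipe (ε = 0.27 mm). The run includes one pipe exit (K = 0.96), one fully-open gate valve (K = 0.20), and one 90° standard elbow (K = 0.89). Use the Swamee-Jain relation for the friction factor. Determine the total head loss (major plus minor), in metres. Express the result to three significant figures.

H_L ≈ 22.7 m

V = 4Q/(πD²) = 2.575 m/s; V²/2g = 0.3379 m
Re = 9.52×10^5, ε/D = 9.00×10^-4 → f = 0.01958 (Swamee-Jain)
Major: h_f = f(L/D)·V²/2g = 0.01958·3327·0.3379 = 22.01 m
Minor: ΣK = 2.05; h_m = ΣK·V²/2g = 0.6927 m
Total H_L = 22.01 + 0.6927 = 22.70 m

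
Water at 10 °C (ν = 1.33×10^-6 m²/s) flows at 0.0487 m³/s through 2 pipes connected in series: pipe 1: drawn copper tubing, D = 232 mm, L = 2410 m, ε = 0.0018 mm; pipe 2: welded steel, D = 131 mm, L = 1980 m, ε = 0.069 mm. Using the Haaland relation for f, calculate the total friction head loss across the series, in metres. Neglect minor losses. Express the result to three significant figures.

H ≈ 192 m

Pipe 1: V = 1.152 m/s, Re = 2.01×10^5, ε/D = 7.76×10^-6, f = 0.01553, h_1 = f(L/D)V²/2g = 10.91 m
Pipe 2: V = 3.613 m/s, Re = 3.56×10^5, ε/D = 5.27×10^-4, f = 0.01804, h_2 = f(L/D)V²/2g = 181.5 m
Series → Q common, losses add: H = Σh = 192.4 m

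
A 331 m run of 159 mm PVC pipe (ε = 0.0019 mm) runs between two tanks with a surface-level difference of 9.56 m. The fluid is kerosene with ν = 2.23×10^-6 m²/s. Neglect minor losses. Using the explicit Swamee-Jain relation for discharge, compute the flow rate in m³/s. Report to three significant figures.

Q ≈ 0.0467 m³/s

Swamee-Jain (Type II): Q = -0.965·√(gD⁵h_f/L)·ln[ε/(3.7D) + √(3.17ν²L/(gD³h_f))]
√(gD⁵h_f/L) = √(9.81·0.159⁵·9.56/331) = 0.005366
ε/(3.7D) = 3.23×10^-6; √(3.17ν²L/(gD³h_f)) = 1.18×10^-4
Q = -0.965·0.005366·ln(1.209×10^-4) = 0.04671 m³/s
Check: V = 2.35 m/s, Re = 1.68×10^5, f = 0.01618, h_f = 9.50 m ≈ 9.56 m ✓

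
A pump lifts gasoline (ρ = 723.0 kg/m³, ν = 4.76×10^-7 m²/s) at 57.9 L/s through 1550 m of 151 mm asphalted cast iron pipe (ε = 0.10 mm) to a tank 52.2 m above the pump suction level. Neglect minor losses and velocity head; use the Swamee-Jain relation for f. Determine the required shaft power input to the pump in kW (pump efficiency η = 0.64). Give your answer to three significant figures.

P_shaft ≈ 97.7 kW

V = 4Q/(πD²) = 3.233 m/s; Re = 1.03×10^6; ε/D = 6.62×10^-4; f = 0.01830
h_f = f(L/D)V²/2g = 100.1 m
Total head H = z + h_f = 52.2 + 100.1 = 152.3 m
P_hyd = ρgQH = 723.0·9.81·0.0579·152.3 = 62.54 kW
P_shaft = P_hyd/η = 62.54/0.64 = 97.72 kW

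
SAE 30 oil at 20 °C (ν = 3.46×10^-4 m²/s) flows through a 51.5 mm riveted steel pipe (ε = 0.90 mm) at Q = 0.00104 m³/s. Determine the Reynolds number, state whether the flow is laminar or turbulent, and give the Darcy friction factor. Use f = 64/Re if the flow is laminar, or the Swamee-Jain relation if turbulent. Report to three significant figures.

Re ≈ 74.3; laminar; f = 64/Re ≈ 0.861

V = 4Q/(πD²) = 0.4993 m/s
Re = VD/ν = 0.4993·0.0515/3.46×10^-4 = 74.3
Re < 2300 → laminar → f = 64/Re = 0.8612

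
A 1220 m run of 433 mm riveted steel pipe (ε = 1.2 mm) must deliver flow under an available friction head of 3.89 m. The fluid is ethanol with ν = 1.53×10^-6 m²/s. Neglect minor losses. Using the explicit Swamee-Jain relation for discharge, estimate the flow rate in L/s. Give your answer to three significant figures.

Q ≈ 150 L/s

Swamee-Jain (Type II): Q = -0.965·√(gD⁵h_f/L)·ln[ε/(3.7D) + √(3.17ν²L/(gD³h_f))]
√(gD⁵h_f/L) = √(9.81·0.433⁵·3.89/1220) = 0.02182
ε/(3.7D) = 7.49×10^-4; √(3.17ν²L/(gD³h_f)) = 5.41×10^-5
Q = -0.965·0.02182·ln(8.031×10^-4) = 0.1501 m³/s
Check: V = 1.02 m/s, Re = 2.88×10^5, f = 0.02624, h_f = 3.91 m ≈ 3.89 m ✓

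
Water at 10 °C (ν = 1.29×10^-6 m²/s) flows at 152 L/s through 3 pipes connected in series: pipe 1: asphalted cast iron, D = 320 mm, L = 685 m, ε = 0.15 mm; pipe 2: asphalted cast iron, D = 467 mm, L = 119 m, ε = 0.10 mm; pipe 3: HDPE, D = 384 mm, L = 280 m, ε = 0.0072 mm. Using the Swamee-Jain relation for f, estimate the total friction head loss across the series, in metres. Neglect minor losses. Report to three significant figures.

Pipe 1: V = 1.890 m/s, Re = 4.69×10^5, ε/D = 4.69×10^-4, f = 0.01764, h_1 = f(L/D)V²/2g = 6.874 m
Pipe 2: V = 0.8874 m/s, Re = 3.21×10^5, ε/D = 2.14×10^-4, f = 0.01630, h_2 = f(L/D)V²/2g = 0.1667 m
Pipe 3: V = 1.312 m/s, Re = 3.91×10^5, ε/D = 1.87×10^-5, f = 0.01394, h_3 = f(L/D)V²/2g = 0.8927 m
Series → Q common, losses add: H = Σh = 7.933 m

H ≈ 7.93 m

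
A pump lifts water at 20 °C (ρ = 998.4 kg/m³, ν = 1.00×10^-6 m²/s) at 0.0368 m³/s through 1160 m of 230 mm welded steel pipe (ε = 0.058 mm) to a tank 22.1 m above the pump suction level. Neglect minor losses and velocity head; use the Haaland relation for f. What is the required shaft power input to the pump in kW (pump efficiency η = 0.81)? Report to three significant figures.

V = 4Q/(πD²) = 0.8857 m/s; Re = 2.04×10^5; ε/D = 2.52×10^-4; f = 0.01717
h_f = f(L/D)V²/2g = 3.463 m
Total head H = z + h_f = 22.1 + 3.463 = 25.56 m
P_hyd = ρgQH = 998.4·9.81·0.0368·25.56 = 9.214 kW
P_shaft = P_hyd/η = 9.214/0.81 = 11.37 kW

P_shaft ≈ 11.4 kW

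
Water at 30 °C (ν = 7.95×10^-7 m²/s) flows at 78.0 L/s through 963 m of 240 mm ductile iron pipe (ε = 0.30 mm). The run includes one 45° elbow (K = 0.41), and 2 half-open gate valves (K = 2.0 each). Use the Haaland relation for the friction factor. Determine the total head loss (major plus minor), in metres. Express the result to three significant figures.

H_L ≈ 13.6 m

V = 4Q/(πD²) = 1.724 m/s; V²/2g = 0.1515 m
Re = 5.21×10^5, ε/D = 0.00125 → f = 0.02122 (Haaland)
Major: h_f = f(L/D)·V²/2g = 0.02122·4012·0.1515 = 12.90 m
Minor: ΣK = 4.41; h_m = ΣK·V²/2g = 0.6682 m
Total H_L = 12.90 + 0.6682 = 13.57 m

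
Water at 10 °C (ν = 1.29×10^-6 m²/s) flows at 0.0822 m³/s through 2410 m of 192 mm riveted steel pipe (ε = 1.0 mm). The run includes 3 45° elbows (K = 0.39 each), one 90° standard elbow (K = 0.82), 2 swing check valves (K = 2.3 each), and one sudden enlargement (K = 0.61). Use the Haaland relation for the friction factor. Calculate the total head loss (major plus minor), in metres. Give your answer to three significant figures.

V = 4Q/(πD²) = 2.839 m/s; V²/2g = 0.4108 m
Re = 4.23×10^5, ε/D = 0.00521 → f = 0.03101 (Haaland)
Major: h_f = f(L/D)·V²/2g = 0.03101·12552·0.4108 = 159.9 m
Minor: ΣK = 7.20; h_m = ΣK·V²/2g = 2.958 m
Total H_L = 159.9 + 2.958 = 162.9 m

H_L ≈ 163 m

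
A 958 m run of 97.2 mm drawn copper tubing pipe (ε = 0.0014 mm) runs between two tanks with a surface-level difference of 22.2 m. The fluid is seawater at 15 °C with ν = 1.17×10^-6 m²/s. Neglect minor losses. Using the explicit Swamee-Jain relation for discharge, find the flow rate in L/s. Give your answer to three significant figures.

Swamee-Jain (Type II): Q = -0.965·√(gD⁵h_f/L)·ln[ε/(3.7D) + √(3.17ν²L/(gD³h_f))]
√(gD⁵h_f/L) = √(9.81·0.0972⁵·22.2/958) = 0.001404
ε/(3.7D) = 3.89×10^-6; √(3.17ν²L/(gD³h_f)) = 1.44×10^-4
Q = -0.965·0.001404·ln(1.481×10^-4) = 0.01195 m³/s
Check: V = 1.61 m/s, Re = 1.34×10^5, f = 0.01693, h_f = 22.1 m ≈ 22.2 m ✓

Q ≈ 12.0 L/s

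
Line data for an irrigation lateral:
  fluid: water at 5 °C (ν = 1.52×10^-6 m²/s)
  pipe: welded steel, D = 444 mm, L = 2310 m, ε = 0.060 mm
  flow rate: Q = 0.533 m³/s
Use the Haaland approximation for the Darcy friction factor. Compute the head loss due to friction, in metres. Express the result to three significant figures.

h_f ≈ 43.4 m

V = 4Q/(πD²) = 4·0.533/(π·0.444²) = 3.442 m/s
Re = VD/ν = 3.442·0.444/1.52×10^-6 = 1.01×10^6 → turbulent
ε/D = 0.060/444 = 1.35×10^-4
Haaland: f = 0.01381
h_f = f(L/D)V²/(2g) = 0.01381·(2310/0.444)·3.442²/(2·9.81) = 43.40 m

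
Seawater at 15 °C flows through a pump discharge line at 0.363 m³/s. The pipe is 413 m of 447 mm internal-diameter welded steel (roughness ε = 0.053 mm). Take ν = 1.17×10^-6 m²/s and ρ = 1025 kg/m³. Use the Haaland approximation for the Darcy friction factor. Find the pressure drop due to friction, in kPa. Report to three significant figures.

V = 4Q/(πD²) = 4·0.363/(π·0.447²) = 2.313 m/s
Re = VD/ν = 2.313·0.447/1.17×10^-6 = 8.84×10^5 → turbulent
ε/D = 0.053/447 = 1.19×10^-4
Haaland: f = 0.01372
h_f = f(L/D)V²/(2g) = 0.01372·(413/0.447)·2.313²/(2·9.81) = 3.457 m
Δp = ρg·h_f = 1025·9.81·3.457 = 34.76 kPa

Δp ≈ 34.8 kPa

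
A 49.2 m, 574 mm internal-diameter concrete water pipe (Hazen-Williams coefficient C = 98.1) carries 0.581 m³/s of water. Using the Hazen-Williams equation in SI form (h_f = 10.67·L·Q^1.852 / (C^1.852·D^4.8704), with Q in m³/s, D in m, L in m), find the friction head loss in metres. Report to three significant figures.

h_f = 10.67·49.2·0.581^1.852 / (98.1^1.852·0.574^4.8704) = 0.5875 m

h_f ≈ 0.588 m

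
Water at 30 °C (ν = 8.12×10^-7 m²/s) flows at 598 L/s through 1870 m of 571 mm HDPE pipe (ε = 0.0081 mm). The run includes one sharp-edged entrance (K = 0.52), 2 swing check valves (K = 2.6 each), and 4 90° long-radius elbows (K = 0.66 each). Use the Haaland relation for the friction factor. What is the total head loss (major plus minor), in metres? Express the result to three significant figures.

H_L ≈ 12.4 m

V = 4Q/(πD²) = 2.335 m/s; V²/2g = 0.2780 m
Re = 1.64×10^6, ε/D = 1.42×10^-5 → f = 0.01105 (Haaland)
Major: h_f = f(L/D)·V²/2g = 0.01105·3275·0.2780 = 10.05 m
Minor: ΣK = 8.36; h_m = ΣK·V²/2g = 2.324 m
Total H_L = 10.05 + 2.324 = 12.38 m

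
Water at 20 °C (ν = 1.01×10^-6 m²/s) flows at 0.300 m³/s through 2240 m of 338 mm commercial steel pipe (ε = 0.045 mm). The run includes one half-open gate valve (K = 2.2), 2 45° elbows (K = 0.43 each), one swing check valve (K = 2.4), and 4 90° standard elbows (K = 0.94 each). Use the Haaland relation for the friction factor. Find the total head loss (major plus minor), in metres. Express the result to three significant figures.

H_L ≈ 56.9 m

V = 4Q/(πD²) = 3.343 m/s; V²/2g = 0.5698 m
Re = 1.12×10^6, ε/D = 1.33×10^-4 → f = 0.01369 (Haaland)
Major: h_f = f(L/D)·V²/2g = 0.01369·6627·0.5698 = 51.68 m
Minor: ΣK = 9.22; h_m = ΣK·V²/2g = 5.253 m
Total H_L = 51.68 + 5.253 = 56.94 m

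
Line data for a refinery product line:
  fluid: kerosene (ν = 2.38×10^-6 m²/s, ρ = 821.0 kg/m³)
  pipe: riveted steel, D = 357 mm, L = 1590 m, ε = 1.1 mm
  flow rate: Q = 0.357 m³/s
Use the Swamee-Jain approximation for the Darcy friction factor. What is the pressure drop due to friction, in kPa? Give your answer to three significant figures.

Δp ≈ 621 kPa

V = 4Q/(πD²) = 4·0.357/(π·0.357²) = 3.566 m/s
Re = VD/ν = 3.566·0.357/2.38×10^-6 = 5.35×10^5 → turbulent
ε/D = 1.1/357 = 0.00308
Swamee-Jain: f = 0.02672
h_f = f(L/D)V²/(2g) = 0.02672·(1590/0.357)·3.566²/(2·9.81) = 77.14 m
Δp = ρg·h_f = 821.0·9.81·77.14 = 621.3 kPa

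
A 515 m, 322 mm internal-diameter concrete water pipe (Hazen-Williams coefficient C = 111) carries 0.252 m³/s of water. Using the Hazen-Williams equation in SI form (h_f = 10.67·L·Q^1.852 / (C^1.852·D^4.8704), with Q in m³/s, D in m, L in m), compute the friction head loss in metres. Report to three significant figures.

h_f = 10.67·515·0.252^1.852 / (111^1.852·0.322^4.8704) = 17.39 m

h_f ≈ 17.4 m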